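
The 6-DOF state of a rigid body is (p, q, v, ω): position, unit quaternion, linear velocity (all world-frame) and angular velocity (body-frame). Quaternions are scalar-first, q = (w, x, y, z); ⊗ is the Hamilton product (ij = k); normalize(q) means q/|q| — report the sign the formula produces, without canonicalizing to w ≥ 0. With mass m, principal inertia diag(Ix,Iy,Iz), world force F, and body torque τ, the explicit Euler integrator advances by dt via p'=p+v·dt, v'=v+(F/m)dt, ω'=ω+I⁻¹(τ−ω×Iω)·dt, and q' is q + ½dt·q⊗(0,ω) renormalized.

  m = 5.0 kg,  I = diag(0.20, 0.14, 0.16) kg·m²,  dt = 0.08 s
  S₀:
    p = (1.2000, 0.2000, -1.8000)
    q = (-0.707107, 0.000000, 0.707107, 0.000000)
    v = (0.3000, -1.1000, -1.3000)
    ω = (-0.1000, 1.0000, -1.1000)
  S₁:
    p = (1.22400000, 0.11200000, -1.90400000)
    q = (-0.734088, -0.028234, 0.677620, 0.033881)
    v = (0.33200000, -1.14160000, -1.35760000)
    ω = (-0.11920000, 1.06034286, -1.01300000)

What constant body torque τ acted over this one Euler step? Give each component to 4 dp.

τ = (-0.0700, 0.1100, 0.1800)

ω₁ − ω₀ = (-0.01920000, 0.06034286, 0.08700000)
τ = I·(Δω/dt) + ω₀×(Iω₀) = (-0.0700, 0.1100, 0.1800)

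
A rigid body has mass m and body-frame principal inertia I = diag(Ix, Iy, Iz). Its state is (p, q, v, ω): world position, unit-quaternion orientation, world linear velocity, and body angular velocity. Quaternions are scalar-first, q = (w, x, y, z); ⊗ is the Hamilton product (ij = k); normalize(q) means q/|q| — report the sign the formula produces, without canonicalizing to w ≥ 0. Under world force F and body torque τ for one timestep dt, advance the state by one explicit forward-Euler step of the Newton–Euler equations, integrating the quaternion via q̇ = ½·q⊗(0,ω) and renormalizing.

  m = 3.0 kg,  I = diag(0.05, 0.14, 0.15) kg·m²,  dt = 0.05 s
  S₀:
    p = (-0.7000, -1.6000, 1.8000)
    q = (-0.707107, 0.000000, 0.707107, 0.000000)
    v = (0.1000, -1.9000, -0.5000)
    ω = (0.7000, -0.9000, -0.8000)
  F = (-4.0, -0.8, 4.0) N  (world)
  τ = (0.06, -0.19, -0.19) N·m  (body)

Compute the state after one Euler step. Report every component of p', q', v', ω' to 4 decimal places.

precession coupling ω×(Iω) = (0.0072, 0.0560, -0.0567)
angular accel α = (1.0560, -1.7571, -0.8887)
ω' = ω + α·dt = (0.7528, -0.9879, -0.8444)
Hamilton product q⊗(0,ω) = (0.6363963, -1.0606605, 0.6363963, 0.0707107)
q' = normalize(q + ½dt·q⊗(0,ω)) = (-0.6908, -0.0265, 0.7226, 0.0018)
new position p' = (-0.6950, -1.6950, 1.7750)
v' = v + a·dt = (0.0333, -1.9133, -0.4333)

p' = (-0.6950, -1.6950, 1.7750)
q' = (-0.6908, -0.0265, 0.7226, 0.0018)
v' = (0.0333, -1.9133, -0.4333)
ω' = (0.7528, -0.9879, -0.8444)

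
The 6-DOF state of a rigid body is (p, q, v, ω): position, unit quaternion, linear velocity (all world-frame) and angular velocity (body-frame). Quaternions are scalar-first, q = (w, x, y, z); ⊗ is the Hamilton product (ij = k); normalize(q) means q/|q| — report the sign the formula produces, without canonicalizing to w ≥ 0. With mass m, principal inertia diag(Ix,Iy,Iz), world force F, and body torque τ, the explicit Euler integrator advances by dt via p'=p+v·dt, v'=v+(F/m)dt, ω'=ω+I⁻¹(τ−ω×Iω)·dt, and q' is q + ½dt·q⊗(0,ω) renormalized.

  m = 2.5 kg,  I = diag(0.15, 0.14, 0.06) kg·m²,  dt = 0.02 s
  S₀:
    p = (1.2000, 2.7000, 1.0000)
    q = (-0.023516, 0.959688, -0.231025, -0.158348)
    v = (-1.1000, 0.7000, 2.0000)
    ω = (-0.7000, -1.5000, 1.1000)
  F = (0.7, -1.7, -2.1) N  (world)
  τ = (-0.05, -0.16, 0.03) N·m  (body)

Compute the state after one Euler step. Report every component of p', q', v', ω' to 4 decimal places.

(τ − ω×Iω)/I = (-1.2133, -0.6479, 0.6750)
new body rate ω' = (-0.7243, -1.5130, 1.1135)
2q̇ = q⊗(0,ω) = (0.4994269, -0.4751883, -0.9095392, -1.6271171)
q' = normalize(q + ½dt·q⊗(0,ω)) = (-0.0185, 0.9547, -0.2401, -0.1746)
a = F/m = (0.2800, -0.6800, -0.8400)
p + v·dt = (1.1780, 2.7140, 1.0400)
v' = v + a·dt = (-1.0944, 0.6864, 1.9832)

p' = (1.1780, 2.7140, 1.0400)
q' = (-0.0185, 0.9547, -0.2401, -0.1746)
v' = (-1.0944, 0.6864, 1.9832)
ω' = (-0.7243, -1.5130, 1.1135)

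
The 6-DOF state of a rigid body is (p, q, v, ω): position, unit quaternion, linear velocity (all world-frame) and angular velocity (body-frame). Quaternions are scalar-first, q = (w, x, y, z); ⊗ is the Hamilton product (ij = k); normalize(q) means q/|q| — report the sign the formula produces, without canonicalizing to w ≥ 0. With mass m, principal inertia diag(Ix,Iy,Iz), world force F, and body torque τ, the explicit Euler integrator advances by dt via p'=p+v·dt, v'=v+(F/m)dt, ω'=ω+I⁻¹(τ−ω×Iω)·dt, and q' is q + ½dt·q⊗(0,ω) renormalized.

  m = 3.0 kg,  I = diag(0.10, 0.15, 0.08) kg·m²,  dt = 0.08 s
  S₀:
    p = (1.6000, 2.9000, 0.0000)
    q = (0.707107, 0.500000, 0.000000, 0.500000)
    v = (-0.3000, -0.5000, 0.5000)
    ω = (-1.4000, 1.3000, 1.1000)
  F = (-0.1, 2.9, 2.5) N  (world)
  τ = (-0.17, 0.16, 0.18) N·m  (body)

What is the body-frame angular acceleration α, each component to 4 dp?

α = (-0.6990, 1.2720, 3.3875)

gyro term ω×Iω = (-0.1001, -0.0308, -0.0910)
angular accel α = (-0.6990, 1.2720, 3.3875)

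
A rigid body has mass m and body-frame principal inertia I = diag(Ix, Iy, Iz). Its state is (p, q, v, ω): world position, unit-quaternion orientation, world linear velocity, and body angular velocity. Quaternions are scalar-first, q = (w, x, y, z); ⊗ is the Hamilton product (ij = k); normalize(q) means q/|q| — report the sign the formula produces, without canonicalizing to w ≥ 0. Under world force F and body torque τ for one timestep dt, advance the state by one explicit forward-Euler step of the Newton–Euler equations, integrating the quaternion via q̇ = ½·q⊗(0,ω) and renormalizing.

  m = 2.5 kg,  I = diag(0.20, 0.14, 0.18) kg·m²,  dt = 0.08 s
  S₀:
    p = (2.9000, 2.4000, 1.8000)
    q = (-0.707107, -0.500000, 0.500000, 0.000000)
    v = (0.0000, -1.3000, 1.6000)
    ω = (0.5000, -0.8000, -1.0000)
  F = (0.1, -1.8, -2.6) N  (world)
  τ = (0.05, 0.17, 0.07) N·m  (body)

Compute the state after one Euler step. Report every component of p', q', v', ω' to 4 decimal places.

p + v·dt = (2.9000, 2.2960, 1.9280)
v + (F/m)dt = (0.0032, -1.3576, 1.5168)
precession coupling ω×(Iω) = (0.0320, -0.0100, 0.0240)
angular accel α = (0.0900, 1.2857, 0.2556)
ω' = ω + α·dt = (0.5072, -0.6971, -0.9796)
Hamilton product q⊗(0,ω) = (0.6500000, -0.8535535, 0.0656856, 0.8571070)
updated quaternion q' = (-0.6801, -0.5333, 0.5019, 0.0342)

p' = (2.9000, 2.2960, 1.9280)
q' = (-0.6801, -0.5333, 0.5019, 0.0342)
v' = (0.0032, -1.3576, 1.5168)
ω' = (0.5072, -0.6971, -0.9796)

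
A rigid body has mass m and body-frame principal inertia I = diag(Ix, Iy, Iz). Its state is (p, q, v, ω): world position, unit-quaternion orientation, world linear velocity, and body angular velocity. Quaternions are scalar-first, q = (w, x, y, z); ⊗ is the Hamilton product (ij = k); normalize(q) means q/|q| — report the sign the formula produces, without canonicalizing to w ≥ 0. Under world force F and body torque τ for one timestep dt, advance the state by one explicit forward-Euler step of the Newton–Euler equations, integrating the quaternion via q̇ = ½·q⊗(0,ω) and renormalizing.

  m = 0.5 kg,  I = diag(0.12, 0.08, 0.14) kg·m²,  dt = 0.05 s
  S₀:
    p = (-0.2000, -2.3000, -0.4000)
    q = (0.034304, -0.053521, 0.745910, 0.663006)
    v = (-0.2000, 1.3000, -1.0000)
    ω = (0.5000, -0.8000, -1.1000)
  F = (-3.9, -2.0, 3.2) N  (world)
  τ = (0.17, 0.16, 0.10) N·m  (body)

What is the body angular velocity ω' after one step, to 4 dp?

ω' = (0.5488, -0.7069, -1.0700)

ω×(Iω) gyroscopic = (0.0528, 0.0110, 0.0160)
(τ − ω×Iω)/I = (0.9767, 1.8625, 0.6000)
ω' = ω + α·dt = (0.5488, -0.7069, -1.0700)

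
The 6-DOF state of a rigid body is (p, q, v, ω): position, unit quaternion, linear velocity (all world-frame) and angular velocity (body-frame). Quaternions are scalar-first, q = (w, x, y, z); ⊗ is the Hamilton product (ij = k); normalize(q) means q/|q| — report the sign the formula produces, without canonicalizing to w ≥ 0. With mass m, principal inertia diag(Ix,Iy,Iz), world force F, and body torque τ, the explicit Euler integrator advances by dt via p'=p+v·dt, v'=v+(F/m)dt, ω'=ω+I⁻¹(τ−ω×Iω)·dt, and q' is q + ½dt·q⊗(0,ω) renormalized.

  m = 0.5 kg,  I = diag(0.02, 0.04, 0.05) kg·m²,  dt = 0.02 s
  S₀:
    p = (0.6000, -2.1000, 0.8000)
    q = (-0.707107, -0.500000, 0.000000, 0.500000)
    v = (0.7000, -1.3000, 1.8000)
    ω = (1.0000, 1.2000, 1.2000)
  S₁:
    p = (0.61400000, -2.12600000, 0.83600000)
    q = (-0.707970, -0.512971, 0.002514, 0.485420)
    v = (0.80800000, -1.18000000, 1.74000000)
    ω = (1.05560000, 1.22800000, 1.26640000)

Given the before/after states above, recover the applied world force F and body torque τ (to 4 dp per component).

F = (2.7000, 3.0000, -1.5000)
τ = (0.0700, 0.0200, 0.1900)

v₁ − v₀ = (0.10800000, 0.12000000, -0.06000000)
m·(v₁−v₀)/dt = (2.7000, 3.0000, -1.5000)
Δω = ω₁−ω₀ = (0.05560000, 0.02800000, 0.06640000)
I·α + gyro = (0.0700, 0.0200, 0.1900)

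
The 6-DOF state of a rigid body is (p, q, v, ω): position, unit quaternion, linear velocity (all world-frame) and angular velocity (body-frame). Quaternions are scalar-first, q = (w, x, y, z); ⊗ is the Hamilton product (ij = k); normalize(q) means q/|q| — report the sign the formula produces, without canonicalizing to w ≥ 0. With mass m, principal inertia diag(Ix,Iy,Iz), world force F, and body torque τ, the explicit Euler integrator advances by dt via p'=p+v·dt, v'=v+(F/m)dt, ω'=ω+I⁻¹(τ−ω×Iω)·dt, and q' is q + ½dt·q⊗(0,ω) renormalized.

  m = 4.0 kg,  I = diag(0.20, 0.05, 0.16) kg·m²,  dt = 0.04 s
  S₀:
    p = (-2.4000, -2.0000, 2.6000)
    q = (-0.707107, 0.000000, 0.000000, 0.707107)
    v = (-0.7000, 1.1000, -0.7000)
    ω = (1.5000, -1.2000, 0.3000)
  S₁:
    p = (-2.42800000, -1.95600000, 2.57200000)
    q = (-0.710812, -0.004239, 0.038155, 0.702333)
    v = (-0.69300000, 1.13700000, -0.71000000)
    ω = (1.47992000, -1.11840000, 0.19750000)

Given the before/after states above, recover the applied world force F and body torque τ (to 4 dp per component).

F = (0.7000, 3.7000, -1.0000)
τ = (-0.1400, 0.1200, -0.1400)

rate change Δω = (-0.02008000, 0.08160000, -0.10250000)
precession coupling = (-0.0396, 0.0180, 0.2700)
applied torque τ = (-0.1400, 0.1200, -0.1400)
Δv = v₁−v₀ = (0.00700000, 0.03700000, -0.01000000)
F = m·Δv/dt = (0.7000, 3.7000, -1.0000)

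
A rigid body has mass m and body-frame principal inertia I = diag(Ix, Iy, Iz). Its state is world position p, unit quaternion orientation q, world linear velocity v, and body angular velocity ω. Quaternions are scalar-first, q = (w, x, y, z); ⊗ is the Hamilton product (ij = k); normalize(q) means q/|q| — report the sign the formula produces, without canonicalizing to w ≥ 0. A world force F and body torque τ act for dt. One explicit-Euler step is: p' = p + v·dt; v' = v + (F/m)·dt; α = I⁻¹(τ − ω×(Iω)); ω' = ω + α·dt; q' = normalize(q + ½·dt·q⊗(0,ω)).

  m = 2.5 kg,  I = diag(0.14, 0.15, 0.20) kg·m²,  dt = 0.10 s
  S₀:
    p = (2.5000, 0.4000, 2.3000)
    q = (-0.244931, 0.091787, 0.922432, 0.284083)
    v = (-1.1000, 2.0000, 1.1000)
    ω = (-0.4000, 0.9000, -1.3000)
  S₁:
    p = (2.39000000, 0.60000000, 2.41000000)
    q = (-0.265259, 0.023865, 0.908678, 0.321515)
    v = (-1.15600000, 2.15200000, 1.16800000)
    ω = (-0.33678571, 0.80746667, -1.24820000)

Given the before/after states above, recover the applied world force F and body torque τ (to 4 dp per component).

Δv = v₁−v₀ = (-0.05600000, 0.15200000, 0.06800000)
applied force F = (-1.4000, 3.8000, 1.7000)
rate change Δω = (0.06321429, -0.09253333, 0.05180000)
ω₀×(Iω₀) = (-0.0585, -0.0312, -0.0036)
I·α + gyro = (0.0300, -0.1700, 0.1000)

F = (-1.4000, 3.8000, 1.7000)
τ = (0.0300, -0.1700, 0.1000)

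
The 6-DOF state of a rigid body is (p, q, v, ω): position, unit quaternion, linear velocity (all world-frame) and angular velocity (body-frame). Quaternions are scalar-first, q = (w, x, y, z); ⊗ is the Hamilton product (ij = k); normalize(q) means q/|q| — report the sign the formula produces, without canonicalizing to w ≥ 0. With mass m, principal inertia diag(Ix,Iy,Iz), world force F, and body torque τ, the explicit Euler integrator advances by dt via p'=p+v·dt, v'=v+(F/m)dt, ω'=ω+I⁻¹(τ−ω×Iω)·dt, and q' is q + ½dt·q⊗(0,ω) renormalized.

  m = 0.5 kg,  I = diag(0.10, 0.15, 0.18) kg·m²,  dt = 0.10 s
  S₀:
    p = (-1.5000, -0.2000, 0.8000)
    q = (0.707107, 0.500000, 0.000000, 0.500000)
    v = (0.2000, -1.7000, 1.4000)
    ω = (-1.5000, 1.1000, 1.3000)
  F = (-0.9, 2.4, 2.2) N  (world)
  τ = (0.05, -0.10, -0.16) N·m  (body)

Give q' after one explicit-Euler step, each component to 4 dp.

2q̇ = q⊗(0,ω) = (0.1000000, -1.6106605, -0.6221823, 1.4692391)
q + ½dt·q⊗(0,ω), renormalized = (0.7076, 0.4168, -0.0309, 0.5698)

q' = (0.7076, 0.4168, -0.0309, 0.5698)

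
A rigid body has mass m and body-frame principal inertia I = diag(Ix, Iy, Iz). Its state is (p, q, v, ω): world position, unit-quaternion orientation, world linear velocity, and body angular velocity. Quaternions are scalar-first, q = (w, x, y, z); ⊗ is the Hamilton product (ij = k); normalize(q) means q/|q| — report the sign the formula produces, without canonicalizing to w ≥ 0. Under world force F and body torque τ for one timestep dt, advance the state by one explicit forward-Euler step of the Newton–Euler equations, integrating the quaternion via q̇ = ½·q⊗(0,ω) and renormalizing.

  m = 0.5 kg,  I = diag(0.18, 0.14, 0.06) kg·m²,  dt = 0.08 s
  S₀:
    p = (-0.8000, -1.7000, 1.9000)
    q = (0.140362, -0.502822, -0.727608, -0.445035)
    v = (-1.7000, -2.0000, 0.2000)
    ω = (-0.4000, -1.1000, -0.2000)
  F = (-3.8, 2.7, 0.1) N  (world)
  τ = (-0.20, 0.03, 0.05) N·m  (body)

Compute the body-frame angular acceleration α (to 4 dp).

ω×(Iω) gyroscopic = (-0.0176, 0.0096, -0.0176)
α = I⁻¹(τ − ω×Iω) = (-1.0133, 0.1457, 1.1267)

α = (-1.0133, 0.1457, 1.1267)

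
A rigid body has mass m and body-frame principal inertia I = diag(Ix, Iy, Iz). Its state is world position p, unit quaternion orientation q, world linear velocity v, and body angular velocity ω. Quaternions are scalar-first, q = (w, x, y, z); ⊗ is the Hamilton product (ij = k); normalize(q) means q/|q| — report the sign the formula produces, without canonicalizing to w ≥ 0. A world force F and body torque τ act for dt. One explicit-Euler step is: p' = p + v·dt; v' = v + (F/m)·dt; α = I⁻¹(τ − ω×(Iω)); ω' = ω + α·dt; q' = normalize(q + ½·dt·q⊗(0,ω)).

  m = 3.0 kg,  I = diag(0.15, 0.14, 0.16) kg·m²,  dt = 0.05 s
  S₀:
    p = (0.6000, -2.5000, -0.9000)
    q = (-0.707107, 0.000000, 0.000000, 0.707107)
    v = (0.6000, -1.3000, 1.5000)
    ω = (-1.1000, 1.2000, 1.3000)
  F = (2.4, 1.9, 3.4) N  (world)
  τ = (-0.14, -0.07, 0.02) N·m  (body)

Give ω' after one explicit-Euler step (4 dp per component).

ω' = (-1.1571, 1.1699, 1.3021)

angular accel α = (-1.1413, -0.6021, 0.0425)
new body rate ω' = (-1.1571, 1.1699, 1.3021)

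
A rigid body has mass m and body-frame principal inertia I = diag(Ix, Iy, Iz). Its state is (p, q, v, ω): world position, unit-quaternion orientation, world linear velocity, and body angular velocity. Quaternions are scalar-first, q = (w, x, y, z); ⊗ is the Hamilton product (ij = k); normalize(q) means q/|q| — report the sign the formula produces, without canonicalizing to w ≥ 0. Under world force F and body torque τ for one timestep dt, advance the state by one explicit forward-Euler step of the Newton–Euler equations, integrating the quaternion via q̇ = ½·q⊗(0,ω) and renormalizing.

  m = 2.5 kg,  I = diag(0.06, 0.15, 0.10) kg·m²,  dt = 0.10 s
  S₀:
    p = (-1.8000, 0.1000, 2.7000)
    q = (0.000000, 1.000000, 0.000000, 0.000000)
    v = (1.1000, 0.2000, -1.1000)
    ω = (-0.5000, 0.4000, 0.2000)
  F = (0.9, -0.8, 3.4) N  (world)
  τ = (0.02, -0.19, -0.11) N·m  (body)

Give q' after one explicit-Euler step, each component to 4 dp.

2q̇ = q⊗(0,ω) = (0.5000000, 0.0000000, -0.2000000, 0.4000000)
updated quaternion q' = (0.0250, 0.9994, -0.0100, 0.0200)

q' = (0.0250, 0.9994, -0.0100, 0.0200)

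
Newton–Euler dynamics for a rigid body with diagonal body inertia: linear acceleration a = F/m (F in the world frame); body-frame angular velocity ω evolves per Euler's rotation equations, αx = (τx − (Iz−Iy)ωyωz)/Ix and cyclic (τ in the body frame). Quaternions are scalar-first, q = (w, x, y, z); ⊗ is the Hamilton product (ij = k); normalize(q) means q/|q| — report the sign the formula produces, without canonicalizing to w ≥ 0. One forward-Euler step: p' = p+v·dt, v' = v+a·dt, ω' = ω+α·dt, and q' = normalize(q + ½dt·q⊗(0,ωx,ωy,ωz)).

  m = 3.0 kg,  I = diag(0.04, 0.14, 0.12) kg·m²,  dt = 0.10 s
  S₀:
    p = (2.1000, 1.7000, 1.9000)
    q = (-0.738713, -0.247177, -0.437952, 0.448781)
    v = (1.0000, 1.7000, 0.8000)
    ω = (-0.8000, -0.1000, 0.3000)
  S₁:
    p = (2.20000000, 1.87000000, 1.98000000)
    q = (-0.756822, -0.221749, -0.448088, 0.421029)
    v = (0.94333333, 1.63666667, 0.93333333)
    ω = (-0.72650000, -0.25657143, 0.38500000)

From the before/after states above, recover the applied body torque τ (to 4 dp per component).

τ = (0.0300, -0.2000, 0.1100)

Δω = ω₁−ω₀ = (0.07350000, -0.15657143, 0.08500000)
precession coupling = (0.0006, 0.0192, 0.0080)
τ = I·(Δω/dt) + ω₀×(Iω₀) = (0.0300, -0.2000, 0.1100)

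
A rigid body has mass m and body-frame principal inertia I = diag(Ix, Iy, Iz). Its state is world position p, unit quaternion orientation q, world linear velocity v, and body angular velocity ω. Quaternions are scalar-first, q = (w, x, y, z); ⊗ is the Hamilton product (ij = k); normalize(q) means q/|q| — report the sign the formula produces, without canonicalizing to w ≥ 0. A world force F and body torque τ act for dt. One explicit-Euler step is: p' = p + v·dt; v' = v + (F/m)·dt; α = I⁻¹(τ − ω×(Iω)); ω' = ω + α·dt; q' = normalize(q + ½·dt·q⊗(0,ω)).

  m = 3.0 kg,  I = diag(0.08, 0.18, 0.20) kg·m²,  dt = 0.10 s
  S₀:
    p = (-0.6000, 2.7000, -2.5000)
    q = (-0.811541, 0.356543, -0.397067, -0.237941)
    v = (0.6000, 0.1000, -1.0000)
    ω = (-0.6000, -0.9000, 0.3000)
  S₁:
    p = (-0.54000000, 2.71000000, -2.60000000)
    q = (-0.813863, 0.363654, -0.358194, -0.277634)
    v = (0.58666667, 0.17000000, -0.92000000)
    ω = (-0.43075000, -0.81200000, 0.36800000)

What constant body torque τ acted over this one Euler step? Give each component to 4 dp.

rate change Δω = (0.16925000, 0.08800000, 0.06800000)
gyro term ω₀×Iω₀ = (-0.0054, 0.0216, 0.0540)
I·α + gyro = (0.1300, 0.1800, 0.1900)

τ = (0.1300, 0.1800, 0.1900)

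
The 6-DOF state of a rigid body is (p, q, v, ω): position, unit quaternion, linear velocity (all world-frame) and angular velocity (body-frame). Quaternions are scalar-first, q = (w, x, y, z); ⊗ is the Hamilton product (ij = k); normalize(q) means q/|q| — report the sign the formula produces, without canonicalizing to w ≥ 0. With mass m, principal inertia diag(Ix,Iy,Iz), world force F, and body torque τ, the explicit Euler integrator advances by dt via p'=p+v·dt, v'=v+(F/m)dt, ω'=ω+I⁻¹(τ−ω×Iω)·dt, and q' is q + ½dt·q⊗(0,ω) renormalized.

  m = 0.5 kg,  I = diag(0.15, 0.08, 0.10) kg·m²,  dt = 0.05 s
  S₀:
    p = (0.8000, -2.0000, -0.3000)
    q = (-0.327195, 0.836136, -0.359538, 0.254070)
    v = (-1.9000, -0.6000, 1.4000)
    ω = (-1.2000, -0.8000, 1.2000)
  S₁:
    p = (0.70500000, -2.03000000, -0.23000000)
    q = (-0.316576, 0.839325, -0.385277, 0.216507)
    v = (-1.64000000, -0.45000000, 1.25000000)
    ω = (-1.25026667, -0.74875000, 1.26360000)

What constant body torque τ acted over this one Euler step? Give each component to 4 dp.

τ = (-0.1700, 0.0100, 0.0600)

Δω = ω₁−ω₀ = (-0.05026667, 0.05125000, 0.06360000)
I·α + gyro = (-0.1700, 0.0100, 0.0600)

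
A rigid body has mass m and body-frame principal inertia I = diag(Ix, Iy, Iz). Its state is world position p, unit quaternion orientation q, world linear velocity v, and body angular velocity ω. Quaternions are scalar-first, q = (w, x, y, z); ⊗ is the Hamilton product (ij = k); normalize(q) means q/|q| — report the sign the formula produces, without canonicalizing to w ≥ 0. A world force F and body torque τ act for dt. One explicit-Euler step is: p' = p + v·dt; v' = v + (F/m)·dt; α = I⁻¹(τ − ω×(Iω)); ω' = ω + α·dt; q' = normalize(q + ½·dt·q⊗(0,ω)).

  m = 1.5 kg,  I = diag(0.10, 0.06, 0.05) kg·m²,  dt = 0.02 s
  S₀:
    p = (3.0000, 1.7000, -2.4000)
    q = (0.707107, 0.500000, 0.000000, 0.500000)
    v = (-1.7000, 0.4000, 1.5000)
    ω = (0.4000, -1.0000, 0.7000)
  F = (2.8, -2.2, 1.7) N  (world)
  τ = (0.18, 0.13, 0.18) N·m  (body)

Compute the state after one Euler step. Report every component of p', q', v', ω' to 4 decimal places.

linear accel F/m = (1.8667, -1.4667, 1.1333)
p' = p + v·dt = (2.9660, 1.7080, -2.3700)
new velocity v' = (-1.6627, 0.3707, 1.5227)
precession coupling ω×(Iω) = (0.0070, 0.0140, 0.0160)
(τ − ω×Iω)/I = (1.7300, 1.9333, 3.2800)
ω' = ω + α·dt = (0.4346, -0.9613, 0.7656)
2q̇ = q⊗(0,ω) = (-0.5500000, 0.7828428, -0.8571070, -0.0050251)
q' = normalize(q + ½dt·q⊗(0,ω)) = (0.7015, 0.5078, -0.0086, 0.4999)

p' = (2.9660, 1.7080, -2.3700)
q' = (0.7015, 0.5078, -0.0086, 0.4999)
v' = (-1.6627, 0.3707, 1.5227)
ω' = (0.4346, -0.9613, 0.7656)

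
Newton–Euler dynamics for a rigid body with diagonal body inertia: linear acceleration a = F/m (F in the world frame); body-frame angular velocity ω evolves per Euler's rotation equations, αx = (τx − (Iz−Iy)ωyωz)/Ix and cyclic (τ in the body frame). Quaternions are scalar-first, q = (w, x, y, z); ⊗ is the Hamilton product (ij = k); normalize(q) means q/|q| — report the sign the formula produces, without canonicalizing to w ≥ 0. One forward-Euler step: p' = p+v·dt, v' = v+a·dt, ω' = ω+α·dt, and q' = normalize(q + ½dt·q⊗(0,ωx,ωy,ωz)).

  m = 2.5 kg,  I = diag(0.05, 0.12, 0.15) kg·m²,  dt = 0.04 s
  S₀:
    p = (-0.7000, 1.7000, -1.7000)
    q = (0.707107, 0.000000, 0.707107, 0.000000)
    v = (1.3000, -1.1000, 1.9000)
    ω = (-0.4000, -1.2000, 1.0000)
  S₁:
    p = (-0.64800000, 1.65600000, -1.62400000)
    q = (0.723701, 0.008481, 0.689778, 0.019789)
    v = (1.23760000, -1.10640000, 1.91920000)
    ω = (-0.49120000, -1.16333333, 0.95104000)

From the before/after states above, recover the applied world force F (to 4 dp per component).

v₁ − v₀ = (-0.06240000, -0.00640000, 0.01920000)
m·(v₁−v₀)/dt = (-3.9000, -0.4000, 1.2000)

F = (-3.9000, -0.4000, 1.2000)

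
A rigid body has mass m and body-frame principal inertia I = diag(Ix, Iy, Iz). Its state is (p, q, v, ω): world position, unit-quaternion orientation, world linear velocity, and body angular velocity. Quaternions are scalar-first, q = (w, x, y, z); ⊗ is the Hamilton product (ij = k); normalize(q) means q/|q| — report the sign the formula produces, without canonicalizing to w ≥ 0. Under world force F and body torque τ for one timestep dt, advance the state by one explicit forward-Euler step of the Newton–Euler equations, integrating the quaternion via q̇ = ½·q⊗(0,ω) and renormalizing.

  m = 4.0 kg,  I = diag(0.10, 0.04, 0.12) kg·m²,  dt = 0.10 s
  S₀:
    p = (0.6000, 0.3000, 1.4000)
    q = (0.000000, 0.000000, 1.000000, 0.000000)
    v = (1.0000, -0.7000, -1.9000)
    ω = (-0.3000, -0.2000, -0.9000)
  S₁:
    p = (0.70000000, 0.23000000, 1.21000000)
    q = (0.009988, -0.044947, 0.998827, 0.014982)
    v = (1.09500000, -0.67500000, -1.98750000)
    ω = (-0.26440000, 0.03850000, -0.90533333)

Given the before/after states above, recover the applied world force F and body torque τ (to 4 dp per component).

F = (3.8000, 1.0000, -3.5000)
τ = (0.0500, 0.0900, -0.0100)

Δv = v₁−v₀ = (0.09500000, 0.02500000, -0.08750000)
applied force F = (3.8000, 1.0000, -3.5000)
rate change Δω = (0.03560000, 0.23850000, -0.00533333)
I·α + gyro = (0.0500, 0.0900, -0.0100)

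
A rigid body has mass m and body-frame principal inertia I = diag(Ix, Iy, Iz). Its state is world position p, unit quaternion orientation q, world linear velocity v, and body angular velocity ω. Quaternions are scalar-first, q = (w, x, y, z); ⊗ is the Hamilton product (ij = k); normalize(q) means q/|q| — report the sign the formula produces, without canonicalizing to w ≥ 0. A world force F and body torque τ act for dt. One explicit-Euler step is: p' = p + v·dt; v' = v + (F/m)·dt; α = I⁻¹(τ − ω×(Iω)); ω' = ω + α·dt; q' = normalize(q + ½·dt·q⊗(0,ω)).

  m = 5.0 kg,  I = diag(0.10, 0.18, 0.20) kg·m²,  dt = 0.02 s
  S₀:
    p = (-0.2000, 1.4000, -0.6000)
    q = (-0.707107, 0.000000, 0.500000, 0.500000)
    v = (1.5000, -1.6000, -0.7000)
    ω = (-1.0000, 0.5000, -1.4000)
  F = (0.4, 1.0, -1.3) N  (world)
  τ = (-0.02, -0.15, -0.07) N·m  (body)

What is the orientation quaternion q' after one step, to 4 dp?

q' = (-0.7025, -0.0024, 0.4914, 0.5148)

q⊗(0,ω) = (0.4500000, -0.2428930, -0.8535535, 1.4899498)
q' = normalize(q + ½dt·q⊗(0,ω)) = (-0.7025, -0.0024, 0.4914, 0.5148)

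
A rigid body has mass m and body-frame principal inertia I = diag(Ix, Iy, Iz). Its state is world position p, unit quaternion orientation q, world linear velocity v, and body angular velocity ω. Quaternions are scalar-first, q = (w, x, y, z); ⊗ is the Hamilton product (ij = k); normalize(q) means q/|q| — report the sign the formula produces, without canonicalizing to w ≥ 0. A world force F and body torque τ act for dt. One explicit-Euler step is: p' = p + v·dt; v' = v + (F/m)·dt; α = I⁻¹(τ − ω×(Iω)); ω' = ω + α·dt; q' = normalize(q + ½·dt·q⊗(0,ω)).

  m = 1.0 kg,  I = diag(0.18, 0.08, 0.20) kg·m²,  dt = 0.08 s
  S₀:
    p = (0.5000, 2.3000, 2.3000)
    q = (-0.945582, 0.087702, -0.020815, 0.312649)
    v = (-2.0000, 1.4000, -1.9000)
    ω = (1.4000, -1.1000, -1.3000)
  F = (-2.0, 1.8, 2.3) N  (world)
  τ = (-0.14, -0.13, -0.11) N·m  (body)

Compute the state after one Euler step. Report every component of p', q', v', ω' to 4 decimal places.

p' = (0.3400, 2.4120, 2.1480)
q' = (-0.9315, 0.0494, 0.0427, 0.3577)
v' = (-2.1600, 1.5440, -1.7160)
ω' = (1.2615, -1.2664, -1.4056)

p + v·dt = (0.3400, 2.4120, 2.1480)
v' = v + a·dt = (-2.1600, 1.5440, -1.7160)
α = I⁻¹(τ − ω×Iω) = (-1.7311, -2.0800, -1.3200)
ω' = ω + α·dt = (1.2615, -1.2664, -1.4056)
q⊗(0,ω) = (0.2607644, -0.9528414, 1.5918614, 1.1619254)
q + ½dt·q⊗(0,ω), renormalized = (-0.9315, 0.0494, 0.0427, 0.3577)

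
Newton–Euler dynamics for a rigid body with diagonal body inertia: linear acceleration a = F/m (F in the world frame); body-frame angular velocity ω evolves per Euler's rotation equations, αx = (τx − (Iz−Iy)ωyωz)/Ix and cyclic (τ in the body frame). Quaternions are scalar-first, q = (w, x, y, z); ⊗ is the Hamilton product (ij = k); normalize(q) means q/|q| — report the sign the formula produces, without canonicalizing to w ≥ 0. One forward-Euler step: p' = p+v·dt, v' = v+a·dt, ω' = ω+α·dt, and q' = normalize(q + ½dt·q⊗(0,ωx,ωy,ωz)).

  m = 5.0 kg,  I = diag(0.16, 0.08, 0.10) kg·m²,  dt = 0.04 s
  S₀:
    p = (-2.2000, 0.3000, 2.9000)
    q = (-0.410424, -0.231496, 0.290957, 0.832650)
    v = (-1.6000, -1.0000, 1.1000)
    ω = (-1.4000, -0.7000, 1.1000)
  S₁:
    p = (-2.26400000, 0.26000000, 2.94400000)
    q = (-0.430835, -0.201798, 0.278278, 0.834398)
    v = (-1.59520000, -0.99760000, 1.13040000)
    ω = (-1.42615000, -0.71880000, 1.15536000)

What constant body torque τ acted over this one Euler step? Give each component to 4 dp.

τ = (-0.1200, -0.1300, 0.0600)

Δω = ω₁−ω₀ = (-0.02615000, -0.01880000, 0.05536000)
applied torque τ = (-0.1200, -0.1300, 0.0600)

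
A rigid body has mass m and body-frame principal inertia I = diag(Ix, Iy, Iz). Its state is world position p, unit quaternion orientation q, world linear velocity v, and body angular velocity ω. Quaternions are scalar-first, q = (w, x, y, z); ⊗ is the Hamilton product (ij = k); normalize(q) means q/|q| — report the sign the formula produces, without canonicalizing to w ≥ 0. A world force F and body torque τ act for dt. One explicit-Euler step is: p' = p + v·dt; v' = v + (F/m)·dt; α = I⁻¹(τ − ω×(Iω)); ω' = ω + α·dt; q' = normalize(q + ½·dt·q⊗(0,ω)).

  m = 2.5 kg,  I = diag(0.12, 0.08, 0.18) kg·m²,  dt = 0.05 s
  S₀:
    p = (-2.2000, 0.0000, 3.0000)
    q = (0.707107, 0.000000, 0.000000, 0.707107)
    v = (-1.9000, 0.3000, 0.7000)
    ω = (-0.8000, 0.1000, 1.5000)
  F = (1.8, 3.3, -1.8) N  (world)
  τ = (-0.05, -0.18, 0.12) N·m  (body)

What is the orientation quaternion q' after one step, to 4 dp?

Hamilton product q⊗(0,ω) = (-1.0606605, -0.6363963, -0.4949749, 1.0606605)
q + ½dt·q⊗(0,ω), renormalized = (0.6800, -0.0159, -0.0124, 0.7330)

q' = (0.6800, -0.0159, -0.0124, 0.7330)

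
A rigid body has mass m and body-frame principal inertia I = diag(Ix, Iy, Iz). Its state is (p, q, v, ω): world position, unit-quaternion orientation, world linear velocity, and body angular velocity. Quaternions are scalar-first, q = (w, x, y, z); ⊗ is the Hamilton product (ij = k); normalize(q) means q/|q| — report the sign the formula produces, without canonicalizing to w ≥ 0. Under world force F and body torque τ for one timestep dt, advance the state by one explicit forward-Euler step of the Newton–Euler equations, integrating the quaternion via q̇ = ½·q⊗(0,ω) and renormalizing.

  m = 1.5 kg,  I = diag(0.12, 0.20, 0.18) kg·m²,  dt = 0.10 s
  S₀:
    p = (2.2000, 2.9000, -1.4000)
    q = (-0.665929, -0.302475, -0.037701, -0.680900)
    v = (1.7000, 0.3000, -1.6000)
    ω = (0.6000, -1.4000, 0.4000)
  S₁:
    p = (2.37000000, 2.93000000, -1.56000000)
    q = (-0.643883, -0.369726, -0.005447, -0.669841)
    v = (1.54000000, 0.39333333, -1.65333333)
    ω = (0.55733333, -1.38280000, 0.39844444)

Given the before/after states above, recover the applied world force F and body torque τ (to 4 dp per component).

v₁ − v₀ = (-0.16000000, 0.09333333, -0.05333333)
F = m·Δv/dt = (-2.4000, 1.4000, -0.8000)
rate change Δω = (-0.04266667, 0.01720000, -0.00155556)
τ = I·(Δω/dt) + ω₀×(Iω₀) = (-0.0400, 0.0200, -0.0700)

F = (-2.4000, 1.4000, -0.8000)
τ = (-0.0400, 0.0200, -0.0700)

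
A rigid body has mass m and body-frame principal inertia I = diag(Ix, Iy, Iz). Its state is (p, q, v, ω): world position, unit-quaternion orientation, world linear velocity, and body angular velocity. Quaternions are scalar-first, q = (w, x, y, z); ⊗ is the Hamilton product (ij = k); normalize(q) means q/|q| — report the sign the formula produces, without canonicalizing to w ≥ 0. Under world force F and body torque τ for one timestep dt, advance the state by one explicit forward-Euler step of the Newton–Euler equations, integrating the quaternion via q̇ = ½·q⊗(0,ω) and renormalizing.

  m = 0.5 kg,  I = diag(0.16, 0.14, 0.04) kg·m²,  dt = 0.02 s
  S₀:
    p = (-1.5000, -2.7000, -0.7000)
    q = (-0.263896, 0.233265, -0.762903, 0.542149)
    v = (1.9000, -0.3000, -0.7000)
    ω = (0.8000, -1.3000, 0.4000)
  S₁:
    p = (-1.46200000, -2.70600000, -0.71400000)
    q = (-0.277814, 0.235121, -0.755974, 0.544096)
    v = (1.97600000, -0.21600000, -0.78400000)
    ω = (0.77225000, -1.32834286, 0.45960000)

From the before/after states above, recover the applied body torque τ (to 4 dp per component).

τ = (-0.1700, -0.1600, 0.1400)

ω₁ − ω₀ = (-0.02775000, -0.02834286, 0.05960000)
precession coupling = (0.0520, 0.0384, 0.0208)
τ = I·(Δω/dt) + ω₀×(Iω₀) = (-0.1700, -0.1600, 0.1400)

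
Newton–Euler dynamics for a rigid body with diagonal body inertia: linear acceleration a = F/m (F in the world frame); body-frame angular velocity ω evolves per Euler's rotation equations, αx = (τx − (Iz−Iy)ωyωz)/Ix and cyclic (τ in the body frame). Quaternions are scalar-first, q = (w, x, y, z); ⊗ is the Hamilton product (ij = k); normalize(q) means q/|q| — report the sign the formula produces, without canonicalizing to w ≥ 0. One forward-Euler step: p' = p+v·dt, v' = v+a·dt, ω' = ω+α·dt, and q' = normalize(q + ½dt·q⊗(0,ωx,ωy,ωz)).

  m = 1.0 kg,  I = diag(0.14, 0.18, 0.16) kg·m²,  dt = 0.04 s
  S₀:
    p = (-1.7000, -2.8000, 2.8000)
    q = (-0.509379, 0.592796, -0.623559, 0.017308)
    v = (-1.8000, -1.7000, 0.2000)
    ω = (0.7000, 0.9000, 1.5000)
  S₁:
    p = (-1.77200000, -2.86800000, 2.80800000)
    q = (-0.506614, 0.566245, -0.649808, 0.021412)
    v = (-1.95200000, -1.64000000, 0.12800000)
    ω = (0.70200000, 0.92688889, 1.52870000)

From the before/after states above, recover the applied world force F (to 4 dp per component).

F = (-3.8000, 1.5000, -1.8000)

Δv = v₁−v₀ = (-0.15200000, 0.06000000, -0.07200000)
F = m·Δv/dt = (-3.8000, 1.5000, -1.8000)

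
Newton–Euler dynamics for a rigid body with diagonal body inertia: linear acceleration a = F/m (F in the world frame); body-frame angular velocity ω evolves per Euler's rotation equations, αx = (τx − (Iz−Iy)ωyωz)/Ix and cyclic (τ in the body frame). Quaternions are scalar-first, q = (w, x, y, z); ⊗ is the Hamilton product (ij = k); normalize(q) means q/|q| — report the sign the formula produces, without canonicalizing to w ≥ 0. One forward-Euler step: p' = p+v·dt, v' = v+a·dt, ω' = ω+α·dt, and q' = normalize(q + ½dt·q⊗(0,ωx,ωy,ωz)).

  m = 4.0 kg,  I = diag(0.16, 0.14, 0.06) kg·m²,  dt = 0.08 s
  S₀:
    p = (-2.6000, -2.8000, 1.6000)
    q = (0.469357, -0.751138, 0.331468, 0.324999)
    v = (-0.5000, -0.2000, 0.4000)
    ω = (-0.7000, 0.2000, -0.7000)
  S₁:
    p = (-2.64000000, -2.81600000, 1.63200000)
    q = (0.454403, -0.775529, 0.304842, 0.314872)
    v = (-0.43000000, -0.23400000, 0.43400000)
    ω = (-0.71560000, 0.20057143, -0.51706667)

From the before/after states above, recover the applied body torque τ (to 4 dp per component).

τ = (-0.0200, 0.0500, 0.1400)

Δω = ω₁−ω₀ = (-0.01560000, 0.00057143, 0.18293333)
precession coupling = (0.0112, 0.0490, 0.0028)
I·α + gyro = (-0.0200, 0.0500, 0.1400)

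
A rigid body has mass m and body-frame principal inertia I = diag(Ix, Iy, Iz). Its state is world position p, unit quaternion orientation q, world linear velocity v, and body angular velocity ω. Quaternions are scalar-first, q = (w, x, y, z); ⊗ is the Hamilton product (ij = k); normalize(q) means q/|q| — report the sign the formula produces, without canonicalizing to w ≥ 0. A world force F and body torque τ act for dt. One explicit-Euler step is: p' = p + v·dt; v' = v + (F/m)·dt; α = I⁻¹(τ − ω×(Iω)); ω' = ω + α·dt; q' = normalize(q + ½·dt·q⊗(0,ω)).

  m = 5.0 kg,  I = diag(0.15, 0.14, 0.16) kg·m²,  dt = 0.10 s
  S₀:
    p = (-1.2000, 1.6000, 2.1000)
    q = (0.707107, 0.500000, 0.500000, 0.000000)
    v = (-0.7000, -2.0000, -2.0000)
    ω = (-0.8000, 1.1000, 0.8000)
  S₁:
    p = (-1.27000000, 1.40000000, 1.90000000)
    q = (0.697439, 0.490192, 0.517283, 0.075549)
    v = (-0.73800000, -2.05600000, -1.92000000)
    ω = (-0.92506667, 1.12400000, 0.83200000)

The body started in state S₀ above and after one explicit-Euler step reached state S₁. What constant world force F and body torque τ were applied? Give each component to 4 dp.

F = (-1.9000, -2.8000, 4.0000)
τ = (-0.1700, 0.0400, 0.0600)

velocity change Δv = (-0.03800000, -0.05600000, 0.08000000)
F = m·Δv/dt = (-1.9000, -2.8000, 4.0000)
Δω = ω₁−ω₀ = (-0.12506667, 0.02400000, 0.03200000)
τ = I·(Δω/dt) + ω₀×(Iω₀) = (-0.1700, 0.0400, 0.0600)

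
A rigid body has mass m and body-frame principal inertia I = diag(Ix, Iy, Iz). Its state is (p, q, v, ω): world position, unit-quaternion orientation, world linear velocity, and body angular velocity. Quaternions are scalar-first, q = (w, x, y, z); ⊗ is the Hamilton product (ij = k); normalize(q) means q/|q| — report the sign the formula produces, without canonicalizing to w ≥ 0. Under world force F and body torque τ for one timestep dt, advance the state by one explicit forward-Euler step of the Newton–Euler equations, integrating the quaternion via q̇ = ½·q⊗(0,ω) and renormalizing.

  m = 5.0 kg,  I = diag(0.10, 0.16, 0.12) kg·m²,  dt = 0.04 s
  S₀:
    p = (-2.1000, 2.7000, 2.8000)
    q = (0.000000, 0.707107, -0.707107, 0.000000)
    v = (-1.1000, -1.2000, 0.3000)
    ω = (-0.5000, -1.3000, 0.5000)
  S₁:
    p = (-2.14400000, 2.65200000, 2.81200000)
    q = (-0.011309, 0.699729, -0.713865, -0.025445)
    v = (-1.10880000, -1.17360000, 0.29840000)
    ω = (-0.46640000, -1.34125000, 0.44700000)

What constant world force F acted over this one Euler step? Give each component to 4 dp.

F = (-1.1000, 3.3000, -0.2000)

v₁ − v₀ = (-0.00880000, 0.02640000, -0.00160000)
applied force F = (-1.1000, 3.3000, -0.2000)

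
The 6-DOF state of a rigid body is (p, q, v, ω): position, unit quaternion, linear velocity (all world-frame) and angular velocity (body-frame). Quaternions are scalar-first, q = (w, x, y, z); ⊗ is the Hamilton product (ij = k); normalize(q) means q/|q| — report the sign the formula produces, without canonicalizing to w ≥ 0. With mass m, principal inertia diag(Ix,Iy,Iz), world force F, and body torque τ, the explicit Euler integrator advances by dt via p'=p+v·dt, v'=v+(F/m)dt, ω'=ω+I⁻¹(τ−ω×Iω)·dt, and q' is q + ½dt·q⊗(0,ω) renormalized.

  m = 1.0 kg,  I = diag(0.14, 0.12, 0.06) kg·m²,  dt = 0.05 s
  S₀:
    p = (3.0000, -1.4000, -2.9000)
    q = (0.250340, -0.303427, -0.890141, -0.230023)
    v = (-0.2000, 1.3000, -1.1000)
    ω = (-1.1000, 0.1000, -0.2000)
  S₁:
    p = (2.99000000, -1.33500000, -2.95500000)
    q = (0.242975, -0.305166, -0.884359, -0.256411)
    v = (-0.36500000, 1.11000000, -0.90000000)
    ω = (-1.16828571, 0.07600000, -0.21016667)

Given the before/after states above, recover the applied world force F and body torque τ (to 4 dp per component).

F = (-3.3000, -3.8000, 4.0000)
τ = (-0.1900, -0.0400, -0.0100)

velocity change Δv = (-0.16500000, -0.19000000, 0.20000000)
m·(v₁−v₀)/dt = (-3.3000, -3.8000, 4.0000)
ω₁ − ω₀ = (-0.06828571, -0.02400000, -0.01016667)
gyro term ω₀×Iω₀ = (0.0012, 0.0176, 0.0022)
I·α + gyro = (-0.1900, -0.0400, -0.0100)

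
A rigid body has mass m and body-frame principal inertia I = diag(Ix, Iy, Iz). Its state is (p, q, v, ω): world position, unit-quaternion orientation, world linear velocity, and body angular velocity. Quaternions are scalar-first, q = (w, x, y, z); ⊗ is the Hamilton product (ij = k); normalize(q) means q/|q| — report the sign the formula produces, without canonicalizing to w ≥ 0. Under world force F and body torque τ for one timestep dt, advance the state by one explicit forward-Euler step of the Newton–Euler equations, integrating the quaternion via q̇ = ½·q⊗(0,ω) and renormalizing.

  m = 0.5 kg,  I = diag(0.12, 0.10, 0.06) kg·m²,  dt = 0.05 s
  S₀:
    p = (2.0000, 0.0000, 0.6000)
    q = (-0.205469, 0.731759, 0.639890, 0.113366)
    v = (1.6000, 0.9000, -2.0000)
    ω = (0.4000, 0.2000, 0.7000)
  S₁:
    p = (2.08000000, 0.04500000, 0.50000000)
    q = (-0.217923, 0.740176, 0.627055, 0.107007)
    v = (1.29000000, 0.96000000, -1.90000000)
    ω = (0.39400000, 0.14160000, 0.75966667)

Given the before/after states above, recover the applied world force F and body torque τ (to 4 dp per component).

F = (-3.1000, 0.6000, 1.0000)
τ = (-0.0200, -0.1000, 0.0700)

rate change Δω = (-0.00600000, -0.05840000, 0.05966667)
I·α + gyro = (-0.0200, -0.1000, 0.0700)
v₁ − v₀ = (-0.31000000, 0.06000000, 0.10000000)
applied force F = (-3.1000, 0.6000, 1.0000)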